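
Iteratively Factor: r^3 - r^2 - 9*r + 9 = (r + 3)*(r^2 - 4*r + 3) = (r - 1)*(r + 3)*(r - 3)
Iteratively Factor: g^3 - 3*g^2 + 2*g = (g - 2)*(g^2 - g) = g*(g - 2)*(g - 1)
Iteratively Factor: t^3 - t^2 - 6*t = (t - 3)*(t^2 + 2*t) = t*(t - 3)*(t + 2)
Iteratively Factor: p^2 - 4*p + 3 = (p - 3)*(p - 1)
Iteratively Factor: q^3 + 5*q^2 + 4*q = (q)*(q^2 + 5*q + 4) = q*(q + 4)*(q + 1)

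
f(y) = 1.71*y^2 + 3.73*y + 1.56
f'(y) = 3.42*y + 3.73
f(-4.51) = 19.52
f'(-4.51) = -11.69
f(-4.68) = 21.56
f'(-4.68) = -12.28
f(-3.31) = 7.95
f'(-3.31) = -7.59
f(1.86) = 14.41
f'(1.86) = 10.09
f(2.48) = 21.33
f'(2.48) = 12.21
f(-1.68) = 0.12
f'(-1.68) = -2.02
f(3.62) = 37.47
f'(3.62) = 16.11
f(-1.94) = 0.76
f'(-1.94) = -2.90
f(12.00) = 292.56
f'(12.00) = 44.77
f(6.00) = 85.50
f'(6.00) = 24.25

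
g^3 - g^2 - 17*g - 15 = (g - 5)*(g + 1)*(g + 3)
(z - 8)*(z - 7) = z^2 - 15*z + 56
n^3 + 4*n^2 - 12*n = n*(n - 2)*(n + 6)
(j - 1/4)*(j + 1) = j^2 + 3*j/4 - 1/4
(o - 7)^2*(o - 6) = o^3 - 20*o^2 + 133*o - 294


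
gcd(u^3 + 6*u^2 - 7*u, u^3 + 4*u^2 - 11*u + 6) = u - 1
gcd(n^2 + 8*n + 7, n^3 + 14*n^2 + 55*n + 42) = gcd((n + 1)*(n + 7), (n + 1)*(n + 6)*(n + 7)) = n^2 + 8*n + 7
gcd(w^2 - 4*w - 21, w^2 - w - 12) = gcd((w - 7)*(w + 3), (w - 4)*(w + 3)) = w + 3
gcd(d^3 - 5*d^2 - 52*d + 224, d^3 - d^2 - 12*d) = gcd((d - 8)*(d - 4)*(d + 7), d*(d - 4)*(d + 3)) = d - 4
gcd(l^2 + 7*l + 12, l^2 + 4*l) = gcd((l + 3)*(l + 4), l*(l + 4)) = l + 4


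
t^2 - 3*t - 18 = (t - 6)*(t + 3)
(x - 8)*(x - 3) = x^2 - 11*x + 24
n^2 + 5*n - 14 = (n - 2)*(n + 7)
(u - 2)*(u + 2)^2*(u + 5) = u^4 + 7*u^3 + 6*u^2 - 28*u - 40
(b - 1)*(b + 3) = b^2 + 2*b - 3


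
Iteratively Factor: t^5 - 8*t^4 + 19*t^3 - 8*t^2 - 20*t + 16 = (t - 1)*(t^4 - 7*t^3 + 12*t^2 + 4*t - 16) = (t - 1)*(t + 1)*(t^3 - 8*t^2 + 20*t - 16) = (t - 4)*(t - 1)*(t + 1)*(t^2 - 4*t + 4) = (t - 4)*(t - 2)*(t - 1)*(t + 1)*(t - 2)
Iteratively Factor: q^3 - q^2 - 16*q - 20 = (q - 5)*(q^2 + 4*q + 4) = (q - 5)*(q + 2)*(q + 2)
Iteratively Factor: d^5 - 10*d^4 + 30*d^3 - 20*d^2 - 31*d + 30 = (d - 1)*(d^4 - 9*d^3 + 21*d^2 + d - 30) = (d - 1)*(d + 1)*(d^3 - 10*d^2 + 31*d - 30) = (d - 2)*(d - 1)*(d + 1)*(d^2 - 8*d + 15) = (d - 3)*(d - 2)*(d - 1)*(d + 1)*(d - 5)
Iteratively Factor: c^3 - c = (c + 1)*(c^2 - c) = c*(c + 1)*(c - 1)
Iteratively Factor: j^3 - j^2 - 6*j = (j - 3)*(j^2 + 2*j) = j*(j - 3)*(j + 2)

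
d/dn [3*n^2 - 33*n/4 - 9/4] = 6*n - 33/4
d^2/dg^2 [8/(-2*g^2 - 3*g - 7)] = 16*(4*g^2 + 6*g - (4*g + 3)^2 + 14)/(2*g^2 + 3*g + 7)^3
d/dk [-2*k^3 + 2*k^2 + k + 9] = -6*k^2 + 4*k + 1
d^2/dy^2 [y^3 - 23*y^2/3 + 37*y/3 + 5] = 6*y - 46/3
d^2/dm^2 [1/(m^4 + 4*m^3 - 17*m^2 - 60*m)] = 2*(m*(-6*m^2 - 12*m + 17)*(m^3 + 4*m^2 - 17*m - 60) + 4*(2*m^3 + 6*m^2 - 17*m - 30)^2)/(m^3*(m^3 + 4*m^2 - 17*m - 60)^3)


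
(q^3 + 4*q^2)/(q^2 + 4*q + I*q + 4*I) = q^2/(q + I)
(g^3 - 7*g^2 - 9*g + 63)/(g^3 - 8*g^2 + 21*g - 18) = (g^2 - 4*g - 21)/(g^2 - 5*g + 6)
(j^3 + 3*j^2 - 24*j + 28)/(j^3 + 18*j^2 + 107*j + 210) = (j^2 - 4*j + 4)/(j^2 + 11*j + 30)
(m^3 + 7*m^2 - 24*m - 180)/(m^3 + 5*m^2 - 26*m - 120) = (m + 6)/(m + 4)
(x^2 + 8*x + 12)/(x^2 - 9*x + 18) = (x^2 + 8*x + 12)/(x^2 - 9*x + 18)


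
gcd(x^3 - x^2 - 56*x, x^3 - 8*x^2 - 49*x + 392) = x^2 - x - 56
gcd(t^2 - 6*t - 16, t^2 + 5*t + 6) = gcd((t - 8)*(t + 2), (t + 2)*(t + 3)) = t + 2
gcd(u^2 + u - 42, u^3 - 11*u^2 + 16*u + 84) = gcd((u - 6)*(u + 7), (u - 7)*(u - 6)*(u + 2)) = u - 6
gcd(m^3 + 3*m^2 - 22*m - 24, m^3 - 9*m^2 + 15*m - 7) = 1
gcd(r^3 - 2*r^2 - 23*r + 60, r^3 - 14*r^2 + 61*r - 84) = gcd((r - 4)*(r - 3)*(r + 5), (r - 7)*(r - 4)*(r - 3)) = r^2 - 7*r + 12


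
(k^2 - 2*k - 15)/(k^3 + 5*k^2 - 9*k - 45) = (k - 5)/(k^2 + 2*k - 15)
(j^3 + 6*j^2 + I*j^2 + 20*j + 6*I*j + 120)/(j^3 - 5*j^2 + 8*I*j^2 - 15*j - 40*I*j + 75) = (j^2 + j*(6 - 4*I) - 24*I)/(j^2 + j*(-5 + 3*I) - 15*I)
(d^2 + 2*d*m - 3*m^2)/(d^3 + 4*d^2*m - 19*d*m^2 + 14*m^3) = (d + 3*m)/(d^2 + 5*d*m - 14*m^2)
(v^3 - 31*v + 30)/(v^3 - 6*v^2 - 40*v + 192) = (v^2 - 6*v + 5)/(v^2 - 12*v + 32)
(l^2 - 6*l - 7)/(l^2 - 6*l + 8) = (l^2 - 6*l - 7)/(l^2 - 6*l + 8)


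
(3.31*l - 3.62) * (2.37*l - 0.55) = 7.8447*l^2 - 10.3999*l + 1.991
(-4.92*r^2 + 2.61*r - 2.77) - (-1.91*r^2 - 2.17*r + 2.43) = -3.01*r^2 + 4.78*r - 5.2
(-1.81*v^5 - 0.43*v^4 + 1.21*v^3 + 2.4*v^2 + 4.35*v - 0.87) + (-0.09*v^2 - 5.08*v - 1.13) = -1.81*v^5 - 0.43*v^4 + 1.21*v^3 + 2.31*v^2 - 0.73*v - 2.0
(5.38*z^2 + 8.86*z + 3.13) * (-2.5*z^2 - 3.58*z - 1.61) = -13.45*z^4 - 41.4104*z^3 - 48.2056*z^2 - 25.47*z - 5.0393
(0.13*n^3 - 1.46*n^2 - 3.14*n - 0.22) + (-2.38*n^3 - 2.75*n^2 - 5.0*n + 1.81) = -2.25*n^3 - 4.21*n^2 - 8.14*n + 1.59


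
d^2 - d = d*(d - 1)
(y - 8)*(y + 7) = y^2 - y - 56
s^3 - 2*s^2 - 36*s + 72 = (s - 6)*(s - 2)*(s + 6)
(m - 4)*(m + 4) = m^2 - 16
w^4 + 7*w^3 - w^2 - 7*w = w*(w - 1)*(w + 1)*(w + 7)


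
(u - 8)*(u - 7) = u^2 - 15*u + 56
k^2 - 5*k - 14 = (k - 7)*(k + 2)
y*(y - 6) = y^2 - 6*y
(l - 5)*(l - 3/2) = l^2 - 13*l/2 + 15/2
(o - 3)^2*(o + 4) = o^3 - 2*o^2 - 15*o + 36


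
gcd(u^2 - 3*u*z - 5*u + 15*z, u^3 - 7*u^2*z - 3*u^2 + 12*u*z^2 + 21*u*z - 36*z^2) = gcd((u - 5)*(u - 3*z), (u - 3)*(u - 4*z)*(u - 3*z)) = -u + 3*z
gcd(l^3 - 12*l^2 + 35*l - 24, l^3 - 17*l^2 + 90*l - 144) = l^2 - 11*l + 24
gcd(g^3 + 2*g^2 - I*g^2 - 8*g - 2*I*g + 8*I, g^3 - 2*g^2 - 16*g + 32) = g^2 + 2*g - 8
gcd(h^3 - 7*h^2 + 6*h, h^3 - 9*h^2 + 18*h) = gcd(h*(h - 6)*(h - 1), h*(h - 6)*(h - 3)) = h^2 - 6*h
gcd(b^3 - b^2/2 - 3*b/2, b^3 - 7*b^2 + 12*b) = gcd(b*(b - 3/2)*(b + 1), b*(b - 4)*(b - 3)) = b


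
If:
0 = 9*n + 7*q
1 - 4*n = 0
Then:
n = 1/4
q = -9/28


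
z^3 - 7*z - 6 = (z - 3)*(z + 1)*(z + 2)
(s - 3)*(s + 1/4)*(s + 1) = s^3 - 7*s^2/4 - 7*s/2 - 3/4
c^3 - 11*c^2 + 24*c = c*(c - 8)*(c - 3)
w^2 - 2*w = w*(w - 2)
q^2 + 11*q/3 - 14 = (q - 7/3)*(q + 6)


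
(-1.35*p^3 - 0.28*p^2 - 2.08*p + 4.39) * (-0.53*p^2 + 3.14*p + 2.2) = 0.7155*p^5 - 4.0906*p^4 - 2.7468*p^3 - 9.4739*p^2 + 9.2086*p + 9.658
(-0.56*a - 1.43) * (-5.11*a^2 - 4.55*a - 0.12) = 2.8616*a^3 + 9.8553*a^2 + 6.5737*a + 0.1716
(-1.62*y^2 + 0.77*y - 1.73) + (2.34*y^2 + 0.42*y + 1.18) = 0.72*y^2 + 1.19*y - 0.55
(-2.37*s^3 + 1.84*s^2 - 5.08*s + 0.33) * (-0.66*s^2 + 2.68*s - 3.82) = 1.5642*s^5 - 7.566*s^4 + 17.3374*s^3 - 20.861*s^2 + 20.29*s - 1.2606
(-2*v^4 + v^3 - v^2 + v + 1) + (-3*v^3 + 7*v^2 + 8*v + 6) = -2*v^4 - 2*v^3 + 6*v^2 + 9*v + 7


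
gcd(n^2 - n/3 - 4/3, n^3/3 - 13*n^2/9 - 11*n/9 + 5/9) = n + 1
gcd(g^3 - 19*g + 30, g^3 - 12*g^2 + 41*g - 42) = g^2 - 5*g + 6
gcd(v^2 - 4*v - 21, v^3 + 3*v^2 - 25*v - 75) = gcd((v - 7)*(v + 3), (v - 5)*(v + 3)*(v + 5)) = v + 3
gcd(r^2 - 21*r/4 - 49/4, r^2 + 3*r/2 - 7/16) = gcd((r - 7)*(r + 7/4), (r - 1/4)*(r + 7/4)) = r + 7/4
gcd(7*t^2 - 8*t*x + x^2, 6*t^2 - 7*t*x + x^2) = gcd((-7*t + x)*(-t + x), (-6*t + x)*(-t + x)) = -t + x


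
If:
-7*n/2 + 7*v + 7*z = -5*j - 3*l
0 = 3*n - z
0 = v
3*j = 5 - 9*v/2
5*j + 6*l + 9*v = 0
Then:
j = 5/3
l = -25/18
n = -5/21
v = 0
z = -5/7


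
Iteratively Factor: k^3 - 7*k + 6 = (k - 1)*(k^2 + k - 6) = (k - 1)*(k + 3)*(k - 2)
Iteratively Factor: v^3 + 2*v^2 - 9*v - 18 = (v - 3)*(v^2 + 5*v + 6) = (v - 3)*(v + 3)*(v + 2)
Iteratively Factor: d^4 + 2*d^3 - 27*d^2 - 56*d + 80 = (d + 4)*(d^3 - 2*d^2 - 19*d + 20) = (d - 5)*(d + 4)*(d^2 + 3*d - 4) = (d - 5)*(d + 4)^2*(d - 1)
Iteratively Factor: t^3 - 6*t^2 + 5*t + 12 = (t - 4)*(t^2 - 2*t - 3) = (t - 4)*(t - 3)*(t + 1)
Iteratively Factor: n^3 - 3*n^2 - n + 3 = (n - 3)*(n^2 - 1) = (n - 3)*(n - 1)*(n + 1)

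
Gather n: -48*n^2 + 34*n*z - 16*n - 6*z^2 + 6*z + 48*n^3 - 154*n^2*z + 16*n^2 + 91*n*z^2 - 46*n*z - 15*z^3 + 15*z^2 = 48*n^3 + n^2*(-154*z - 32) + n*(91*z^2 - 12*z - 16) - 15*z^3 + 9*z^2 + 6*z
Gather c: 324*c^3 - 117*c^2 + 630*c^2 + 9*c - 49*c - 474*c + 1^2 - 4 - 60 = 324*c^3 + 513*c^2 - 514*c - 63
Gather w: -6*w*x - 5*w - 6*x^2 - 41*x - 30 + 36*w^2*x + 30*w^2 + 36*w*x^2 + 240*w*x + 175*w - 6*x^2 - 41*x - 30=w^2*(36*x + 30) + w*(36*x^2 + 234*x + 170) - 12*x^2 - 82*x - 60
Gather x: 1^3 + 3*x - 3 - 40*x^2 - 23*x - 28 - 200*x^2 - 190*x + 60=-240*x^2 - 210*x + 30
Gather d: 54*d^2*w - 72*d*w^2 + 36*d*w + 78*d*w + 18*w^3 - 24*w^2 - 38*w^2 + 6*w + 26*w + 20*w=54*d^2*w + d*(-72*w^2 + 114*w) + 18*w^3 - 62*w^2 + 52*w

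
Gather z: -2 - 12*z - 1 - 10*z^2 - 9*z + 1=-10*z^2 - 21*z - 2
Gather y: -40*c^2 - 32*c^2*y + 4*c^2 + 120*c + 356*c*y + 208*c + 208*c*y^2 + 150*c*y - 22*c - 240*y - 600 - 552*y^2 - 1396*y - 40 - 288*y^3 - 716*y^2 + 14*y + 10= -36*c^2 + 306*c - 288*y^3 + y^2*(208*c - 1268) + y*(-32*c^2 + 506*c - 1622) - 630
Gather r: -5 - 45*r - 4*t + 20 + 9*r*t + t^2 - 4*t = r*(9*t - 45) + t^2 - 8*t + 15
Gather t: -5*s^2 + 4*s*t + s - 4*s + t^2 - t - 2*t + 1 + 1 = -5*s^2 - 3*s + t^2 + t*(4*s - 3) + 2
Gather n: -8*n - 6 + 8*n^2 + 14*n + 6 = 8*n^2 + 6*n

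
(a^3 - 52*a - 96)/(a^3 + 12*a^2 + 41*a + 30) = (a^2 - 6*a - 16)/(a^2 + 6*a + 5)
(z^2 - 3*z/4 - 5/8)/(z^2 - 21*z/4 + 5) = (z + 1/2)/(z - 4)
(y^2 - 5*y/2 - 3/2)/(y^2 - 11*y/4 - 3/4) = 2*(2*y + 1)/(4*y + 1)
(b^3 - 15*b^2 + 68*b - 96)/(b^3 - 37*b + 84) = (b - 8)/(b + 7)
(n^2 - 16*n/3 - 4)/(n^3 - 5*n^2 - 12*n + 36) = (n + 2/3)/(n^2 + n - 6)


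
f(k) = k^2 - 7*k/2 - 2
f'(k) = 2*k - 7/2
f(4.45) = 2.23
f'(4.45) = 5.40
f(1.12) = -4.67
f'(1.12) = -1.26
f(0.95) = -4.42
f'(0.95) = -1.60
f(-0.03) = -1.89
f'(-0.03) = -3.56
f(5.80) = 11.34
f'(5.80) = 8.10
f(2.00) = -5.00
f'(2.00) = 0.50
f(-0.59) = 0.41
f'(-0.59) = -4.68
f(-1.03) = 2.67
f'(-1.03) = -5.56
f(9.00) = 47.50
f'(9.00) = 14.50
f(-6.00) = 55.00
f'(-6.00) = -15.50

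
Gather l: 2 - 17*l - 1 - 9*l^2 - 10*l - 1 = -9*l^2 - 27*l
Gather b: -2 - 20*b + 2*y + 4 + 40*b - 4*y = 20*b - 2*y + 2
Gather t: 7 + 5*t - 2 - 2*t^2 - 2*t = -2*t^2 + 3*t + 5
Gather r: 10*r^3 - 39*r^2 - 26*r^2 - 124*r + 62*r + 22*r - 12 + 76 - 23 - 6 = 10*r^3 - 65*r^2 - 40*r + 35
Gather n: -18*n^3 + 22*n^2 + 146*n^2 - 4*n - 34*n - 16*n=-18*n^3 + 168*n^2 - 54*n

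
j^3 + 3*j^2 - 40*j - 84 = (j - 6)*(j + 2)*(j + 7)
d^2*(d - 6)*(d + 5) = d^4 - d^3 - 30*d^2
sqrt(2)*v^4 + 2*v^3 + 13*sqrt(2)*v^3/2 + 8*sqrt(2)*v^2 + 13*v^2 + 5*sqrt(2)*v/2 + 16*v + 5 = (v + 1)*(v + 5)*(v + sqrt(2))*(sqrt(2)*v + sqrt(2)/2)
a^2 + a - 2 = (a - 1)*(a + 2)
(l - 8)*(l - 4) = l^2 - 12*l + 32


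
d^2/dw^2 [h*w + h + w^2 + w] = 2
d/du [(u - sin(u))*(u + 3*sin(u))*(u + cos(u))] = -(u - sin(u))*(u + 3*sin(u))*(sin(u) - 1) + (u - sin(u))*(u + cos(u))*(3*cos(u) + 1) - (u + 3*sin(u))*(u + cos(u))*(cos(u) - 1)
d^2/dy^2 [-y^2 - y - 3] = -2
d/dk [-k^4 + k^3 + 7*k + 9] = -4*k^3 + 3*k^2 + 7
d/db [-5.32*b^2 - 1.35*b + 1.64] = -10.64*b - 1.35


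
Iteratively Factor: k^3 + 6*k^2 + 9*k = (k)*(k^2 + 6*k + 9) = k*(k + 3)*(k + 3)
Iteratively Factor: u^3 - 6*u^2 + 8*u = (u - 4)*(u^2 - 2*u) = u*(u - 4)*(u - 2)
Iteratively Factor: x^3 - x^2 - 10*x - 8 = (x + 1)*(x^2 - 2*x - 8) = (x + 1)*(x + 2)*(x - 4)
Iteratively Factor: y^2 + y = (y)*(y + 1)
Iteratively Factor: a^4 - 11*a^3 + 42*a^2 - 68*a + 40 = (a - 2)*(a^3 - 9*a^2 + 24*a - 20) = (a - 2)^2*(a^2 - 7*a + 10) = (a - 5)*(a - 2)^2*(a - 2)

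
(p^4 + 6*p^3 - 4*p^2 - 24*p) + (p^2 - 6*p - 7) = p^4 + 6*p^3 - 3*p^2 - 30*p - 7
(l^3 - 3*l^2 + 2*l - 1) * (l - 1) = l^4 - 4*l^3 + 5*l^2 - 3*l + 1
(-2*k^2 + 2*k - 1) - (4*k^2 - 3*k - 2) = -6*k^2 + 5*k + 1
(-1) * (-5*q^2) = 5*q^2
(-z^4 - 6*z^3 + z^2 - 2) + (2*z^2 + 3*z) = -z^4 - 6*z^3 + 3*z^2 + 3*z - 2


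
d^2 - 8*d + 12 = (d - 6)*(d - 2)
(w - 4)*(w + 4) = w^2 - 16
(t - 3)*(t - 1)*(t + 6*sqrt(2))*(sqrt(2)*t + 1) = sqrt(2)*t^4 - 4*sqrt(2)*t^3 + 13*t^3 - 52*t^2 + 9*sqrt(2)*t^2 - 24*sqrt(2)*t + 39*t + 18*sqrt(2)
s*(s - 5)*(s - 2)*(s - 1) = s^4 - 8*s^3 + 17*s^2 - 10*s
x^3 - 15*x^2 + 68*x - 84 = (x - 7)*(x - 6)*(x - 2)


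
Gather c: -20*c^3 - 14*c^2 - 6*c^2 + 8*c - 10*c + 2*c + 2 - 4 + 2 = -20*c^3 - 20*c^2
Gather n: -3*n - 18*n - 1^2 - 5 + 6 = -21*n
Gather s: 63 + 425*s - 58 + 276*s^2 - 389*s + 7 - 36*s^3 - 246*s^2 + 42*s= -36*s^3 + 30*s^2 + 78*s + 12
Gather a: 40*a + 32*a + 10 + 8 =72*a + 18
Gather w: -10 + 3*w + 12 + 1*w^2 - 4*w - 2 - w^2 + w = 0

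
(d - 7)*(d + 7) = d^2 - 49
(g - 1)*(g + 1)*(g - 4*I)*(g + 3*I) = g^4 - I*g^3 + 11*g^2 + I*g - 12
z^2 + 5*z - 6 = (z - 1)*(z + 6)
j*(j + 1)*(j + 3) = j^3 + 4*j^2 + 3*j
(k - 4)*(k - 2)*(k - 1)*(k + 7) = k^4 - 35*k^2 + 90*k - 56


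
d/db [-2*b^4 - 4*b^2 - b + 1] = -8*b^3 - 8*b - 1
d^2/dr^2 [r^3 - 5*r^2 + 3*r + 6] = 6*r - 10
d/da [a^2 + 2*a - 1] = 2*a + 2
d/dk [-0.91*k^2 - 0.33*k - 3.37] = -1.82*k - 0.33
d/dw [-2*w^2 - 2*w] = -4*w - 2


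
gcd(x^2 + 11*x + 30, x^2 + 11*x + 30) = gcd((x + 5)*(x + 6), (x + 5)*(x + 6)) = x^2 + 11*x + 30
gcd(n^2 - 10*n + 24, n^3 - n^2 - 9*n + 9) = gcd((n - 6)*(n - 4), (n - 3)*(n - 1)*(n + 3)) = 1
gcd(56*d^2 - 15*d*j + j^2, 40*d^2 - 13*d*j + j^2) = 8*d - j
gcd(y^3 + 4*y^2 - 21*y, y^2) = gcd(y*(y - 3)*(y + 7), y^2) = y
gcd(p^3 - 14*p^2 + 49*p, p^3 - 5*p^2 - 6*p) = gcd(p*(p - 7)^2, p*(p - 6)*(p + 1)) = p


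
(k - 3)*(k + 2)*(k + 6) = k^3 + 5*k^2 - 12*k - 36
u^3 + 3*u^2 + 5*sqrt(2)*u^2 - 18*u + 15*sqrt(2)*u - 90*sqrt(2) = (u - 3)*(u + 6)*(u + 5*sqrt(2))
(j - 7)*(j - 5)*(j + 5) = j^3 - 7*j^2 - 25*j + 175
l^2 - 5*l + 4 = (l - 4)*(l - 1)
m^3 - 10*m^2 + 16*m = m*(m - 8)*(m - 2)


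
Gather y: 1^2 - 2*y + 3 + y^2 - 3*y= y^2 - 5*y + 4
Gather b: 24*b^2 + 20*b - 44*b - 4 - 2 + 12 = 24*b^2 - 24*b + 6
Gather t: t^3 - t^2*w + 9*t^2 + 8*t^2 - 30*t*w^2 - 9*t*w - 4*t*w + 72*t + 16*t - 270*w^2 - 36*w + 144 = t^3 + t^2*(17 - w) + t*(-30*w^2 - 13*w + 88) - 270*w^2 - 36*w + 144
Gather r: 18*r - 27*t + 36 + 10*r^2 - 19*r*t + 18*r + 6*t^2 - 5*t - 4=10*r^2 + r*(36 - 19*t) + 6*t^2 - 32*t + 32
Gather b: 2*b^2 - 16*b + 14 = 2*b^2 - 16*b + 14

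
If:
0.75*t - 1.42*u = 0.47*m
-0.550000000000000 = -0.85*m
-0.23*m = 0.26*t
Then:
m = 0.65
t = -0.57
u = -0.52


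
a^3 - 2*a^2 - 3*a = a*(a - 3)*(a + 1)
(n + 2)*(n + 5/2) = n^2 + 9*n/2 + 5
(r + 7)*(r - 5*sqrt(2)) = r^2 - 5*sqrt(2)*r + 7*r - 35*sqrt(2)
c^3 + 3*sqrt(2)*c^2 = c^2*(c + 3*sqrt(2))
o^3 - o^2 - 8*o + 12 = (o - 2)^2*(o + 3)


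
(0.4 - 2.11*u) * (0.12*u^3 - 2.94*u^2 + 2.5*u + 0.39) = -0.2532*u^4 + 6.2514*u^3 - 6.451*u^2 + 0.1771*u + 0.156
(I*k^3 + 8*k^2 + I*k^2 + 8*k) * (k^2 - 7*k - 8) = I*k^5 + 8*k^4 - 6*I*k^4 - 48*k^3 - 15*I*k^3 - 120*k^2 - 8*I*k^2 - 64*k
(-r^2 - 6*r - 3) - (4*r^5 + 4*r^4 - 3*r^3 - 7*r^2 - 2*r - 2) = -4*r^5 - 4*r^4 + 3*r^3 + 6*r^2 - 4*r - 1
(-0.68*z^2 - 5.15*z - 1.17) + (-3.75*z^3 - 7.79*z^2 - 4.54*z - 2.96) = -3.75*z^3 - 8.47*z^2 - 9.69*z - 4.13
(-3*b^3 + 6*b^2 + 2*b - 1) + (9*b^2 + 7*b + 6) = -3*b^3 + 15*b^2 + 9*b + 5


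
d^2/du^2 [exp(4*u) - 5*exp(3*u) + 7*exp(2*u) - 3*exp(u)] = (16*exp(3*u) - 45*exp(2*u) + 28*exp(u) - 3)*exp(u)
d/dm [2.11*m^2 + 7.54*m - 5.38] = 4.22*m + 7.54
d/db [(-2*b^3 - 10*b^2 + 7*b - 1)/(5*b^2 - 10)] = (-2*b^4 + 5*b^2 + 42*b - 14)/(5*(b^4 - 4*b^2 + 4))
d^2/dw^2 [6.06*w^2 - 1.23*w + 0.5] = 12.1200000000000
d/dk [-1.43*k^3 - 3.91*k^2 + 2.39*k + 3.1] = -4.29*k^2 - 7.82*k + 2.39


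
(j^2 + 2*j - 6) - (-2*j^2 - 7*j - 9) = 3*j^2 + 9*j + 3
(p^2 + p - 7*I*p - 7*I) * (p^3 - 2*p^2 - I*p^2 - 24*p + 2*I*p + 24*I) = p^5 - p^4 - 8*I*p^4 - 33*p^3 + 8*I*p^3 - 17*p^2 + 208*I*p^2 + 182*p + 192*I*p + 168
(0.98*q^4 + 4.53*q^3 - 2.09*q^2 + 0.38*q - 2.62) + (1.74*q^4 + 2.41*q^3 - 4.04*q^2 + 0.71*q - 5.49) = 2.72*q^4 + 6.94*q^3 - 6.13*q^2 + 1.09*q - 8.11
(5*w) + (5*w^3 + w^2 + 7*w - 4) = 5*w^3 + w^2 + 12*w - 4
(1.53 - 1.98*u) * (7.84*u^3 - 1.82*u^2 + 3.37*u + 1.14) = -15.5232*u^4 + 15.5988*u^3 - 9.4572*u^2 + 2.8989*u + 1.7442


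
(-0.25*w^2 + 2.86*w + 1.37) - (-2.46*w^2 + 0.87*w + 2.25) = 2.21*w^2 + 1.99*w - 0.88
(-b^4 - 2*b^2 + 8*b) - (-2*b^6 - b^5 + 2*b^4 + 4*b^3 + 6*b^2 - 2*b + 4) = 2*b^6 + b^5 - 3*b^4 - 4*b^3 - 8*b^2 + 10*b - 4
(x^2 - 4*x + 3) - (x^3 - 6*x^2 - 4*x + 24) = -x^3 + 7*x^2 - 21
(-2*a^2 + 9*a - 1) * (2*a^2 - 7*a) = -4*a^4 + 32*a^3 - 65*a^2 + 7*a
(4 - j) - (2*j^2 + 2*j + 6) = -2*j^2 - 3*j - 2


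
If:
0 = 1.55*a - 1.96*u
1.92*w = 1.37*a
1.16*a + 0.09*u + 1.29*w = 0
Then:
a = 0.00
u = 0.00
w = 0.00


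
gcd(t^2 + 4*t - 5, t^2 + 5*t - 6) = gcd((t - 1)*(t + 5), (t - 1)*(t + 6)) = t - 1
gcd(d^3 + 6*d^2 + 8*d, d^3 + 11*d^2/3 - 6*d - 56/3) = d^2 + 6*d + 8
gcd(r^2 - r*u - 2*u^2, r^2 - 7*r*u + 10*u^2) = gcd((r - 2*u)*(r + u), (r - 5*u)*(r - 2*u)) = r - 2*u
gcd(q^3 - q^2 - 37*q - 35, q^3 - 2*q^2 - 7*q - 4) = q + 1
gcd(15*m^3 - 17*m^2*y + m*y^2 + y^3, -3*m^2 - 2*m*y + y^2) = -3*m + y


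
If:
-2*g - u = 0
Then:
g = -u/2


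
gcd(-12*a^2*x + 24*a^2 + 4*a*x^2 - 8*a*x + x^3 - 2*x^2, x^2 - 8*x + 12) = x - 2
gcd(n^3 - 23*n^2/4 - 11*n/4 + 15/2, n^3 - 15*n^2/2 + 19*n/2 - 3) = n^2 - 7*n + 6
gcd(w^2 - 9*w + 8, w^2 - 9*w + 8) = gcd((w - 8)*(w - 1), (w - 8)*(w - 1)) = w^2 - 9*w + 8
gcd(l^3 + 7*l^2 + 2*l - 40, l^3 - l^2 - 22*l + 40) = l^2 + 3*l - 10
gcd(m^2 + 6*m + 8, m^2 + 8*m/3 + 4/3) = m + 2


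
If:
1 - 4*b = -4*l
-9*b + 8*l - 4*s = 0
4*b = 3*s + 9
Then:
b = 30/19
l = 101/76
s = -17/19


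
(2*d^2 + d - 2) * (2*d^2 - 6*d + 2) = 4*d^4 - 10*d^3 - 6*d^2 + 14*d - 4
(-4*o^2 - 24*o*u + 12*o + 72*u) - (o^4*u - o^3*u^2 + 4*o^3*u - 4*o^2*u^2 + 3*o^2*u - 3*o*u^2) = -o^4*u + o^3*u^2 - 4*o^3*u + 4*o^2*u^2 - 3*o^2*u - 4*o^2 + 3*o*u^2 - 24*o*u + 12*o + 72*u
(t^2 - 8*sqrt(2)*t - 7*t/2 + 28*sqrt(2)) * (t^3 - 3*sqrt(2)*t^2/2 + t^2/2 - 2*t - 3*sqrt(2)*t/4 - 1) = t^5 - 19*sqrt(2)*t^4/2 - 3*t^4 + 81*t^3/4 + 57*sqrt(2)*t^3/2 - 66*t^2 + 261*sqrt(2)*t^2/8 - 48*sqrt(2)*t - 77*t/2 - 28*sqrt(2)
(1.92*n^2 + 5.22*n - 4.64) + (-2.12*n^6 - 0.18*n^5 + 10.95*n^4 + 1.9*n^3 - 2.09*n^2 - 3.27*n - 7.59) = -2.12*n^6 - 0.18*n^5 + 10.95*n^4 + 1.9*n^3 - 0.17*n^2 + 1.95*n - 12.23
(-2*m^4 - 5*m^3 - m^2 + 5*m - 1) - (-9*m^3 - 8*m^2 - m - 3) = -2*m^4 + 4*m^3 + 7*m^2 + 6*m + 2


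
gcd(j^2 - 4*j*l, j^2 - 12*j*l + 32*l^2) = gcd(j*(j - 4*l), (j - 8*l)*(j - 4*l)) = j - 4*l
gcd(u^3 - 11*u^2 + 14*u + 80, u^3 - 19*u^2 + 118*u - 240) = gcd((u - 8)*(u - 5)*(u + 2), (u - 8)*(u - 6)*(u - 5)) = u^2 - 13*u + 40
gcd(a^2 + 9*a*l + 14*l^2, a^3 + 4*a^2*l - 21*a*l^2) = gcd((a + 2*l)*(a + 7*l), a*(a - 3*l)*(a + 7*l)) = a + 7*l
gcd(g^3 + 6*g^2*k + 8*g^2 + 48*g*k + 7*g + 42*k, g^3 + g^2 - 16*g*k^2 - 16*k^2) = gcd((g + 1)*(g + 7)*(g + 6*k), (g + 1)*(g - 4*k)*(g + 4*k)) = g + 1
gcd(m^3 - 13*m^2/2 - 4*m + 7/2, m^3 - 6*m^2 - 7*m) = m^2 - 6*m - 7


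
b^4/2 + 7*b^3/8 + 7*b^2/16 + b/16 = b*(b/2 + 1/4)*(b + 1/4)*(b + 1)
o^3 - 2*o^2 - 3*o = o*(o - 3)*(o + 1)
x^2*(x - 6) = x^3 - 6*x^2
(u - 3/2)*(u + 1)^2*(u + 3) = u^4 + 7*u^3/2 - u^2/2 - 15*u/2 - 9/2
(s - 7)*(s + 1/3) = s^2 - 20*s/3 - 7/3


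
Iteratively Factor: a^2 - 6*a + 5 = (a - 1)*(a - 5)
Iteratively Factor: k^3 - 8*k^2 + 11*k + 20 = (k - 5)*(k^2 - 3*k - 4) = (k - 5)*(k - 4)*(k + 1)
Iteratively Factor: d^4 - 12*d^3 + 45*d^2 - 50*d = (d - 5)*(d^3 - 7*d^2 + 10*d) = (d - 5)*(d - 2)*(d^2 - 5*d) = d*(d - 5)*(d - 2)*(d - 5)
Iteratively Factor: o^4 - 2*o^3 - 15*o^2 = (o)*(o^3 - 2*o^2 - 15*o) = o*(o + 3)*(o^2 - 5*o) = o*(o - 5)*(o + 3)*(o)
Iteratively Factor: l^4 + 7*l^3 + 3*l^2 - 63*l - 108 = (l + 3)*(l^3 + 4*l^2 - 9*l - 36) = (l + 3)*(l + 4)*(l^2 - 9) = (l + 3)^2*(l + 4)*(l - 3)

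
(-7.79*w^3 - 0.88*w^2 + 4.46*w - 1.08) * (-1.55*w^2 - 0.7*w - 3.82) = 12.0745*w^5 + 6.817*w^4 + 23.4608*w^3 + 1.9136*w^2 - 16.2812*w + 4.1256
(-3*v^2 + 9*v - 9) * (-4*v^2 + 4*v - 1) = 12*v^4 - 48*v^3 + 75*v^2 - 45*v + 9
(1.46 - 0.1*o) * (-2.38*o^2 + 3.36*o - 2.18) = 0.238*o^3 - 3.8108*o^2 + 5.1236*o - 3.1828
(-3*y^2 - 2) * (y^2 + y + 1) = -3*y^4 - 3*y^3 - 5*y^2 - 2*y - 2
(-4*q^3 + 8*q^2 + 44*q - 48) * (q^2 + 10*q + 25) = -4*q^5 - 32*q^4 + 24*q^3 + 592*q^2 + 620*q - 1200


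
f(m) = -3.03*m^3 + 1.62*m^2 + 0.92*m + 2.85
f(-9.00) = 2334.66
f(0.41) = 3.29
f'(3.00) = -71.17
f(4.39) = -218.24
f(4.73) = -277.20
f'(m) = -9.09*m^2 + 3.24*m + 0.92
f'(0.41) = 0.72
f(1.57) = -3.44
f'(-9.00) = -764.53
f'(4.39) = -160.04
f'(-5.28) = -269.60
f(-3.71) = 176.46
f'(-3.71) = -136.22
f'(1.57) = -16.40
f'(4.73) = -187.12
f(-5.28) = 489.17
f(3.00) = -61.62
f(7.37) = -1115.33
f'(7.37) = -468.94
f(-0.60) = 3.54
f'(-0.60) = -4.30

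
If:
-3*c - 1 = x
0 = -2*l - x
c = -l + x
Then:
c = -3/11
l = 1/11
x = -2/11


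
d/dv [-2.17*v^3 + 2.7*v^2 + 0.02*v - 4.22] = -6.51*v^2 + 5.4*v + 0.02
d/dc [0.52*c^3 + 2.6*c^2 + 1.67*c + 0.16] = 1.56*c^2 + 5.2*c + 1.67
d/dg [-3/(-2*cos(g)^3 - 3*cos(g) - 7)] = 9*(cos(2*g) + 2)*sin(g)/(2*cos(g)^3 + 3*cos(g) + 7)^2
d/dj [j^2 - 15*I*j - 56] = 2*j - 15*I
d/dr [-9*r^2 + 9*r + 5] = 9 - 18*r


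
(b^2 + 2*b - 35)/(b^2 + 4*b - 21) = (b - 5)/(b - 3)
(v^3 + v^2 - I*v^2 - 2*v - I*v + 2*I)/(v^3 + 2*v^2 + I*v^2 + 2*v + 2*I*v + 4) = (v - 1)/(v + 2*I)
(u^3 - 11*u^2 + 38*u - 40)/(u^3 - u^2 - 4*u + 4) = (u^2 - 9*u + 20)/(u^2 + u - 2)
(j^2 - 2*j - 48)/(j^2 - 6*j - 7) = (-j^2 + 2*j + 48)/(-j^2 + 6*j + 7)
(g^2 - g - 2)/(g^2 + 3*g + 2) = (g - 2)/(g + 2)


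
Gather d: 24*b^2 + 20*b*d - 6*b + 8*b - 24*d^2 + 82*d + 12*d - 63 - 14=24*b^2 + 2*b - 24*d^2 + d*(20*b + 94) - 77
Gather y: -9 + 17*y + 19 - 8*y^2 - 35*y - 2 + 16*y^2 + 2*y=8*y^2 - 16*y + 8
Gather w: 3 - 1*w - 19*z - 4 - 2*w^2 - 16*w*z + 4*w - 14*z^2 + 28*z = -2*w^2 + w*(3 - 16*z) - 14*z^2 + 9*z - 1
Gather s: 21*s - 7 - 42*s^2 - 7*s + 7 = -42*s^2 + 14*s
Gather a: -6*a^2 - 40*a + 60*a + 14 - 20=-6*a^2 + 20*a - 6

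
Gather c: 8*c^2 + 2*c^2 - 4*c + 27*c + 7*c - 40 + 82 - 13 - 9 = 10*c^2 + 30*c + 20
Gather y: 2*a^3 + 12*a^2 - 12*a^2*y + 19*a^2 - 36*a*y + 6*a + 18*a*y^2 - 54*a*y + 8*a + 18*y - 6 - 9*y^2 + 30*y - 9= 2*a^3 + 31*a^2 + 14*a + y^2*(18*a - 9) + y*(-12*a^2 - 90*a + 48) - 15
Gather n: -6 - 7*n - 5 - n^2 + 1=-n^2 - 7*n - 10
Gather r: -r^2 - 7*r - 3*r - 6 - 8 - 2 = -r^2 - 10*r - 16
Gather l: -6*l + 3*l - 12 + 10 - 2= -3*l - 4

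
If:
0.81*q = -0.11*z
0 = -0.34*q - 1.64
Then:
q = -4.82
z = 35.52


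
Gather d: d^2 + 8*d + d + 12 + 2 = d^2 + 9*d + 14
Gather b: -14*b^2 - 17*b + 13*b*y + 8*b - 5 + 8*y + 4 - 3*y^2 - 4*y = -14*b^2 + b*(13*y - 9) - 3*y^2 + 4*y - 1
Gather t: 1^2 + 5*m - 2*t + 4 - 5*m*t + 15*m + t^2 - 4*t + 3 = 20*m + t^2 + t*(-5*m - 6) + 8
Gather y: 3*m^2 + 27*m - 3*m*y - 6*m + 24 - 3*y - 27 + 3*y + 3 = 3*m^2 - 3*m*y + 21*m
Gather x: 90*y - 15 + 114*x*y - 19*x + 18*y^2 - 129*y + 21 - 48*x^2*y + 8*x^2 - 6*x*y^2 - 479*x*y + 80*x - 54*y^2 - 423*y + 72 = x^2*(8 - 48*y) + x*(-6*y^2 - 365*y + 61) - 36*y^2 - 462*y + 78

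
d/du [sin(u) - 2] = cos(u)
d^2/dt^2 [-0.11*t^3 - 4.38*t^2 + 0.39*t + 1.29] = -0.66*t - 8.76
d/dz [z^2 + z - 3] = 2*z + 1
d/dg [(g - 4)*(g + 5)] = 2*g + 1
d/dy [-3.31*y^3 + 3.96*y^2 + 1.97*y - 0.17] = -9.93*y^2 + 7.92*y + 1.97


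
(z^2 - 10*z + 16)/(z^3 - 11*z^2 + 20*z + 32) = (z - 2)/(z^2 - 3*z - 4)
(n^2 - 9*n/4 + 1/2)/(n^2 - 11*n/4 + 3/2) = (4*n - 1)/(4*n - 3)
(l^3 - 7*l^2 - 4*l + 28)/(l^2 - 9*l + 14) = l + 2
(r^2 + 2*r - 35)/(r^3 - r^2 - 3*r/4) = 4*(-r^2 - 2*r + 35)/(r*(-4*r^2 + 4*r + 3))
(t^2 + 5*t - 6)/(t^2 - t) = (t + 6)/t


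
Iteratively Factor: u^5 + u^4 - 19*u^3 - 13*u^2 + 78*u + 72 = (u - 3)*(u^4 + 4*u^3 - 7*u^2 - 34*u - 24) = (u - 3)^2*(u^3 + 7*u^2 + 14*u + 8) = (u - 3)^2*(u + 1)*(u^2 + 6*u + 8) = (u - 3)^2*(u + 1)*(u + 2)*(u + 4)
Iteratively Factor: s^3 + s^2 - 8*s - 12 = (s + 2)*(s^2 - s - 6) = (s + 2)^2*(s - 3)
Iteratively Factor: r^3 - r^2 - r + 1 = (r - 1)*(r^2 - 1) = (r - 1)*(r + 1)*(r - 1)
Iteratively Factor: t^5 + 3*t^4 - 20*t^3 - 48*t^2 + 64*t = (t - 4)*(t^4 + 7*t^3 + 8*t^2 - 16*t) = (t - 4)*(t + 4)*(t^3 + 3*t^2 - 4*t) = (t - 4)*(t + 4)^2*(t^2 - t) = (t - 4)*(t - 1)*(t + 4)^2*(t)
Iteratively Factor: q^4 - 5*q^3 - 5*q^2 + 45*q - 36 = (q - 4)*(q^3 - q^2 - 9*q + 9) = (q - 4)*(q + 3)*(q^2 - 4*q + 3) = (q - 4)*(q - 3)*(q + 3)*(q - 1)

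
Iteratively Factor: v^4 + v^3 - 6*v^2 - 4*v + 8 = (v + 2)*(v^3 - v^2 - 4*v + 4) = (v - 2)*(v + 2)*(v^2 + v - 2) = (v - 2)*(v + 2)^2*(v - 1)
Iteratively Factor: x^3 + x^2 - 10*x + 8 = (x - 2)*(x^2 + 3*x - 4) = (x - 2)*(x + 4)*(x - 1)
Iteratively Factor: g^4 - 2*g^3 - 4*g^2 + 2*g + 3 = (g + 1)*(g^3 - 3*g^2 - g + 3) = (g - 1)*(g + 1)*(g^2 - 2*g - 3) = (g - 3)*(g - 1)*(g + 1)*(g + 1)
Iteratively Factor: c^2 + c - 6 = (c + 3)*(c - 2)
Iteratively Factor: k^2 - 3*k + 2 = (k - 1)*(k - 2)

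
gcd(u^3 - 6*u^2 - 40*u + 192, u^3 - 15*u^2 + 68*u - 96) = u^2 - 12*u + 32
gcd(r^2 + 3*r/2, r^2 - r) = r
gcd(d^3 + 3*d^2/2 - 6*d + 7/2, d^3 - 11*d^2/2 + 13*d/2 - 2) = d - 1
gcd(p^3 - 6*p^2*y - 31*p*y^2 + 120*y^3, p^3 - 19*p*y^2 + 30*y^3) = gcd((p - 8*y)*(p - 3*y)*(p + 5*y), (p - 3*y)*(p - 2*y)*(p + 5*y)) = -p^2 - 2*p*y + 15*y^2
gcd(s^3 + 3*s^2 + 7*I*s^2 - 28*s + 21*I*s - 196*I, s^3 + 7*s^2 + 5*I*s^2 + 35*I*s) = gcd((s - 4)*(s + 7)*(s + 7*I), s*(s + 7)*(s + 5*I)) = s + 7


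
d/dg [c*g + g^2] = c + 2*g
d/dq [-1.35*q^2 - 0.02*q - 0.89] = -2.7*q - 0.02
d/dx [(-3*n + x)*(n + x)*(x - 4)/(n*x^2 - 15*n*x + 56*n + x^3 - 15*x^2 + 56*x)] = (3*n*x^2 - 24*n*x + 12*n - 11*x^2 + 112*x - 224)/(x^4 - 30*x^3 + 337*x^2 - 1680*x + 3136)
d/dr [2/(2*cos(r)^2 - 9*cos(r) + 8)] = 2*(4*cos(r) - 9)*sin(r)/(-9*cos(r) + cos(2*r) + 9)^2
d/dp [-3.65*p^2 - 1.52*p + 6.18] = -7.3*p - 1.52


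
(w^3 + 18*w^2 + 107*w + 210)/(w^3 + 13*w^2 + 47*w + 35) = (w + 6)/(w + 1)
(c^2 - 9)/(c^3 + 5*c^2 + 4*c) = (c^2 - 9)/(c*(c^2 + 5*c + 4))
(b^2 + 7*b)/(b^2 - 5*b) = (b + 7)/(b - 5)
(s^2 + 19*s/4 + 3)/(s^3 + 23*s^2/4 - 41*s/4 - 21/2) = (s + 4)/(s^2 + 5*s - 14)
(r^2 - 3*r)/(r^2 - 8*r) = (r - 3)/(r - 8)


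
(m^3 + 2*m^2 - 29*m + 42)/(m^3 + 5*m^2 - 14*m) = (m - 3)/m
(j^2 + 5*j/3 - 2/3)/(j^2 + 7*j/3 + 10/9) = 3*(3*j^2 + 5*j - 2)/(9*j^2 + 21*j + 10)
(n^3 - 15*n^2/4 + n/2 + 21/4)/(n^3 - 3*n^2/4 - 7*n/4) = (n - 3)/n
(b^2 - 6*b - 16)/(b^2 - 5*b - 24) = (b + 2)/(b + 3)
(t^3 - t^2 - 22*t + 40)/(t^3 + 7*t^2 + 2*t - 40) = (t - 4)/(t + 4)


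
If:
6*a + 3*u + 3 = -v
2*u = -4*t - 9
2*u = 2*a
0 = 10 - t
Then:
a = -49/2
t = 10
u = -49/2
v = 435/2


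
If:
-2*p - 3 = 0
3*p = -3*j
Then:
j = 3/2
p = -3/2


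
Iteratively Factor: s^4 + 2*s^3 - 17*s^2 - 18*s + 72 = (s + 4)*(s^3 - 2*s^2 - 9*s + 18) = (s - 2)*(s + 4)*(s^2 - 9) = (s - 3)*(s - 2)*(s + 4)*(s + 3)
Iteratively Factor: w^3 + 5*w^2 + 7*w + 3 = (w + 1)*(w^2 + 4*w + 3) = (w + 1)^2*(w + 3)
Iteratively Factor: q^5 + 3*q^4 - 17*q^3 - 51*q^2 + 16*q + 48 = (q - 1)*(q^4 + 4*q^3 - 13*q^2 - 64*q - 48) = (q - 1)*(q + 3)*(q^3 + q^2 - 16*q - 16) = (q - 1)*(q + 3)*(q + 4)*(q^2 - 3*q - 4) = (q - 1)*(q + 1)*(q + 3)*(q + 4)*(q - 4)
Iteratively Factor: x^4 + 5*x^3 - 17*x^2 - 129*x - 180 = (x - 5)*(x^3 + 10*x^2 + 33*x + 36) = (x - 5)*(x + 3)*(x^2 + 7*x + 12) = (x - 5)*(x + 3)^2*(x + 4)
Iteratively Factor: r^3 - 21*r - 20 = (r + 1)*(r^2 - r - 20) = (r - 5)*(r + 1)*(r + 4)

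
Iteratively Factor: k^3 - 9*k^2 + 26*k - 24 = (k - 3)*(k^2 - 6*k + 8) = (k - 3)*(k - 2)*(k - 4)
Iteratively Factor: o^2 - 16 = (o + 4)*(o - 4)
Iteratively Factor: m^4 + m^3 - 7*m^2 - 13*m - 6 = (m + 1)*(m^3 - 7*m - 6) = (m - 3)*(m + 1)*(m^2 + 3*m + 2) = (m - 3)*(m + 1)^2*(m + 2)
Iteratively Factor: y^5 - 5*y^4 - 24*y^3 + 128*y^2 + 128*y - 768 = (y - 4)*(y^4 - y^3 - 28*y^2 + 16*y + 192) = (y - 4)^2*(y^3 + 3*y^2 - 16*y - 48) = (y - 4)^2*(y + 4)*(y^2 - y - 12) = (y - 4)^3*(y + 4)*(y + 3)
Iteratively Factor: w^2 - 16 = (w + 4)*(w - 4)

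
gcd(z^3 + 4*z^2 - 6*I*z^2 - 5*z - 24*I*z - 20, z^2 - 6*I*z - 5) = z^2 - 6*I*z - 5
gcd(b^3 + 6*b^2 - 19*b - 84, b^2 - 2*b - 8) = b - 4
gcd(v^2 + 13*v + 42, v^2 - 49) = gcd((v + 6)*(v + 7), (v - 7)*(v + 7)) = v + 7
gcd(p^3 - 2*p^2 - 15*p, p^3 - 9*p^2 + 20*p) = p^2 - 5*p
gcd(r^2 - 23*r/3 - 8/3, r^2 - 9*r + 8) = r - 8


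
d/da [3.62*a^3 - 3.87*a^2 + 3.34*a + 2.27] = 10.86*a^2 - 7.74*a + 3.34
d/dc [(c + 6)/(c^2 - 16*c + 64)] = (-c - 20)/(c^3 - 24*c^2 + 192*c - 512)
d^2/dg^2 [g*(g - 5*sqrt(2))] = 2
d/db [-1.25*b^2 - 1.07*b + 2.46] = -2.5*b - 1.07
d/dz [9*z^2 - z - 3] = 18*z - 1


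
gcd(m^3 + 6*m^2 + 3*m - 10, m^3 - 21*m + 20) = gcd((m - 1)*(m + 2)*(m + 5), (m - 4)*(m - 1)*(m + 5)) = m^2 + 4*m - 5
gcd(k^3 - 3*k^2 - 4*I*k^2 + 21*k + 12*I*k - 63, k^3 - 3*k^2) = k - 3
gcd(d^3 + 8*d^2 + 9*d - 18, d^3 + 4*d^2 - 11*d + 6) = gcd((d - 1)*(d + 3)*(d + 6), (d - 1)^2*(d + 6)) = d^2 + 5*d - 6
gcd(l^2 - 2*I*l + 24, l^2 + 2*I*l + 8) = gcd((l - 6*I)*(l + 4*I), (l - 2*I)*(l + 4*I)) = l + 4*I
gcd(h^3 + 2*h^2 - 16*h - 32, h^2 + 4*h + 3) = 1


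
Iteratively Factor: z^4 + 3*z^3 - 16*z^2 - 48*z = (z)*(z^3 + 3*z^2 - 16*z - 48) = z*(z + 4)*(z^2 - z - 12) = z*(z + 3)*(z + 4)*(z - 4)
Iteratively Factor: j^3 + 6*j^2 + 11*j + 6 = (j + 2)*(j^2 + 4*j + 3) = (j + 2)*(j + 3)*(j + 1)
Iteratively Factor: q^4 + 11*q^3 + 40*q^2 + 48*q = (q + 4)*(q^3 + 7*q^2 + 12*q) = (q + 4)^2*(q^2 + 3*q) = (q + 3)*(q + 4)^2*(q)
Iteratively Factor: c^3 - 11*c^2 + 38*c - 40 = (c - 5)*(c^2 - 6*c + 8) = (c - 5)*(c - 2)*(c - 4)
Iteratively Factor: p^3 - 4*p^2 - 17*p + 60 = (p - 3)*(p^2 - p - 20) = (p - 3)*(p + 4)*(p - 5)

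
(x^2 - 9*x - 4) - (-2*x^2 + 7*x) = 3*x^2 - 16*x - 4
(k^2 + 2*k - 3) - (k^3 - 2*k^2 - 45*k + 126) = -k^3 + 3*k^2 + 47*k - 129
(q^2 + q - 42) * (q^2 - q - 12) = q^4 - 55*q^2 + 30*q + 504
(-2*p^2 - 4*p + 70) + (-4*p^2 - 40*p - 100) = -6*p^2 - 44*p - 30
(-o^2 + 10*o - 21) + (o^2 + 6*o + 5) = 16*o - 16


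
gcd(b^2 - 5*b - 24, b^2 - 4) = 1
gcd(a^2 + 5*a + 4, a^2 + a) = a + 1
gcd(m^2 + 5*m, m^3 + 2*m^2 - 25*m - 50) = m + 5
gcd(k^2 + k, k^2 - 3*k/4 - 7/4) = k + 1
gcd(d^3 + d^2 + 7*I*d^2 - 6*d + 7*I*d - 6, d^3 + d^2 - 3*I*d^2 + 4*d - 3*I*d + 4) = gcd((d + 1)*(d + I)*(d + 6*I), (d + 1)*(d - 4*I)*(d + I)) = d^2 + d*(1 + I) + I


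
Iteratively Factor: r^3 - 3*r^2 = (r)*(r^2 - 3*r) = r^2*(r - 3)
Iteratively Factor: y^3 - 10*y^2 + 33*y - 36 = (y - 3)*(y^2 - 7*y + 12) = (y - 3)^2*(y - 4)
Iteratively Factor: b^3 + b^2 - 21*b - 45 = (b + 3)*(b^2 - 2*b - 15) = (b - 5)*(b + 3)*(b + 3)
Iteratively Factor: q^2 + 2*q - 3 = (q - 1)*(q + 3)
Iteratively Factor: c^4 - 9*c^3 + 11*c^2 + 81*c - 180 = (c + 3)*(c^3 - 12*c^2 + 47*c - 60) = (c - 4)*(c + 3)*(c^2 - 8*c + 15) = (c - 4)*(c - 3)*(c + 3)*(c - 5)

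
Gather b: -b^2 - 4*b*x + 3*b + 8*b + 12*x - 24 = -b^2 + b*(11 - 4*x) + 12*x - 24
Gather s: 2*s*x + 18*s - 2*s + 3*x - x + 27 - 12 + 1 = s*(2*x + 16) + 2*x + 16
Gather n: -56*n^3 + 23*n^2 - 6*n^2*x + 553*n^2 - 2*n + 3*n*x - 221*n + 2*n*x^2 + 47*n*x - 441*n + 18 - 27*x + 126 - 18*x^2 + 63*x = -56*n^3 + n^2*(576 - 6*x) + n*(2*x^2 + 50*x - 664) - 18*x^2 + 36*x + 144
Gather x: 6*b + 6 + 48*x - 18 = 6*b + 48*x - 12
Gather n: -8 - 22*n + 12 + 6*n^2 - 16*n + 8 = 6*n^2 - 38*n + 12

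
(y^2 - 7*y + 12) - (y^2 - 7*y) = 12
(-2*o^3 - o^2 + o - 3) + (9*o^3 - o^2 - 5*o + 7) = 7*o^3 - 2*o^2 - 4*o + 4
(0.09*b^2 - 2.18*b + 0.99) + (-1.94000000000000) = 0.09*b^2 - 2.18*b - 0.95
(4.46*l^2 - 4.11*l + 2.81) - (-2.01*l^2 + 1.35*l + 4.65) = 6.47*l^2 - 5.46*l - 1.84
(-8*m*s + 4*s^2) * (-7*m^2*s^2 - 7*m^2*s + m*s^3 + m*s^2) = 56*m^3*s^3 + 56*m^3*s^2 - 36*m^2*s^4 - 36*m^2*s^3 + 4*m*s^5 + 4*m*s^4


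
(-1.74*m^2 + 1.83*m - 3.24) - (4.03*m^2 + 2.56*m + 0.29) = -5.77*m^2 - 0.73*m - 3.53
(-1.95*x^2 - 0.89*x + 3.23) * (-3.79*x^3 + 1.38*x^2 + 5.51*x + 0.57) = 7.3905*x^5 + 0.6821*x^4 - 24.2144*x^3 - 1.558*x^2 + 17.29*x + 1.8411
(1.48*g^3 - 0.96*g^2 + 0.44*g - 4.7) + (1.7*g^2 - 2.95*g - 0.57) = 1.48*g^3 + 0.74*g^2 - 2.51*g - 5.27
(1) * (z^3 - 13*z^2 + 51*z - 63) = z^3 - 13*z^2 + 51*z - 63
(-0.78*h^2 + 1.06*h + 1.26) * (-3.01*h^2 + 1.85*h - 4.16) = 2.3478*h^4 - 4.6336*h^3 + 1.4132*h^2 - 2.0786*h - 5.2416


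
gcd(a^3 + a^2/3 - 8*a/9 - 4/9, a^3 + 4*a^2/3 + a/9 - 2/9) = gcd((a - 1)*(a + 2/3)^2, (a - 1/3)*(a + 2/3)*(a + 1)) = a + 2/3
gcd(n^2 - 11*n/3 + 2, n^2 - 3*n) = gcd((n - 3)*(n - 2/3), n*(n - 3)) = n - 3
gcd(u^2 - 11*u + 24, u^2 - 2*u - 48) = u - 8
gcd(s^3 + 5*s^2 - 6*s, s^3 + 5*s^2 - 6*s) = s^3 + 5*s^2 - 6*s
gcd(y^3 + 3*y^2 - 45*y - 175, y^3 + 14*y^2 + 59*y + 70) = y + 5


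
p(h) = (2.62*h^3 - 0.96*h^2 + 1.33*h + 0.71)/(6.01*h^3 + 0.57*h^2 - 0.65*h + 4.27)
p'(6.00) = 0.00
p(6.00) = 0.41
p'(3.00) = 0.01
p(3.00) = 0.39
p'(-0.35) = 0.69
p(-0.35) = 0.00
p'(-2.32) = 0.13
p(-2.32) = 0.61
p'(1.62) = 0.01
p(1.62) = 0.38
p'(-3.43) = 0.04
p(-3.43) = 0.53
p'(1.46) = 0.02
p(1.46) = 0.38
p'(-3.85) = 0.03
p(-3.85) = 0.51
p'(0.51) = 0.20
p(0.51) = 0.30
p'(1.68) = 0.01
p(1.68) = 0.38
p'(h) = (-18.03*h^2 - 1.14*h + 0.65)*(2.62*h^3 - 0.96*h^2 + 1.33*h + 0.71)/(6.01*h^3 + 0.57*h^2 - 0.65*h + 4.27)^2 + (7.86*h^2 - 1.92*h + 1.33)/(6.01*h^3 + 0.57*h^2 - 0.65*h + 4.27) = (-7.105427357601e-15*h^5 + 7.263*h^4 - 19.3926*h^3 + 20.6268*h^2 - 9.0078*h + 6.1406)/(36.1201*h^6 + 6.8514*h^5 - 7.4881*h^4 + 50.5844*h^3 + 5.2903*h^2 - 5.551*h + 18.2329)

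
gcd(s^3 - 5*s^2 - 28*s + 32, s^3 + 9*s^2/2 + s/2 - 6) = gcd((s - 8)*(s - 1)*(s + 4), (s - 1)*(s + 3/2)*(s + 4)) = s^2 + 3*s - 4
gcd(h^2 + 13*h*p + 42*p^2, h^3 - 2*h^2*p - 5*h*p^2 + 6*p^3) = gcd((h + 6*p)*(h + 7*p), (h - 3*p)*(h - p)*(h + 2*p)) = 1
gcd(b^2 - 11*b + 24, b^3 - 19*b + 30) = b - 3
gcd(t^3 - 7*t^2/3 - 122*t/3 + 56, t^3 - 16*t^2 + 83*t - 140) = t - 7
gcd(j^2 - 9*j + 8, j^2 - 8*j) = j - 8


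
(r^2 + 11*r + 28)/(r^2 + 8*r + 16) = (r + 7)/(r + 4)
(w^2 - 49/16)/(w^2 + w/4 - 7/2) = (w + 7/4)/(w + 2)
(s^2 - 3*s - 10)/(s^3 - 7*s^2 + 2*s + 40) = 1/(s - 4)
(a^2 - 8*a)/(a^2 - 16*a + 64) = a/(a - 8)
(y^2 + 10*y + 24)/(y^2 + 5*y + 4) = (y + 6)/(y + 1)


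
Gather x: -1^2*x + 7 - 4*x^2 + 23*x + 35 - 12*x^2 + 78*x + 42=-16*x^2 + 100*x + 84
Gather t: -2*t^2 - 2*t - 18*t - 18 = -2*t^2 - 20*t - 18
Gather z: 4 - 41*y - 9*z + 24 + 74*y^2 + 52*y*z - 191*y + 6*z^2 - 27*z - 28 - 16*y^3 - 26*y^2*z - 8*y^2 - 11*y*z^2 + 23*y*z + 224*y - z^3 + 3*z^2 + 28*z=-16*y^3 + 66*y^2 - 8*y - z^3 + z^2*(9 - 11*y) + z*(-26*y^2 + 75*y - 8)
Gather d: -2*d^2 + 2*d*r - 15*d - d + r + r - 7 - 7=-2*d^2 + d*(2*r - 16) + 2*r - 14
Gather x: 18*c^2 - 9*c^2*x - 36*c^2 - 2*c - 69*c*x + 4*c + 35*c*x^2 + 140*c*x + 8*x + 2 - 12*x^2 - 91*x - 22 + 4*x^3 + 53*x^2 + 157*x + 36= -18*c^2 + 2*c + 4*x^3 + x^2*(35*c + 41) + x*(-9*c^2 + 71*c + 74) + 16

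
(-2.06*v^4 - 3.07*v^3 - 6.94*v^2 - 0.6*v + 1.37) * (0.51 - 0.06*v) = 0.1236*v^5 - 0.8664*v^4 - 1.1493*v^3 - 3.5034*v^2 - 0.3882*v + 0.6987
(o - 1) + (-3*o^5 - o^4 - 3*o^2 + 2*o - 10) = -3*o^5 - o^4 - 3*o^2 + 3*o - 11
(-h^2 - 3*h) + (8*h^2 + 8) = 7*h^2 - 3*h + 8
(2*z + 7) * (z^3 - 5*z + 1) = 2*z^4 + 7*z^3 - 10*z^2 - 33*z + 7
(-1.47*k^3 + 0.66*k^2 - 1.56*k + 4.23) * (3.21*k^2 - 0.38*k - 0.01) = -4.7187*k^5 + 2.6772*k^4 - 5.2437*k^3 + 14.1645*k^2 - 1.5918*k - 0.0423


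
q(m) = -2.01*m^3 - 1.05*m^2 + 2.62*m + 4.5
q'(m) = -6.03*m^2 - 2.1*m + 2.62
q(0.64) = 5.22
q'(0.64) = -1.19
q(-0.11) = 4.20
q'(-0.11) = 2.78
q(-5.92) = 369.22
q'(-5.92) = -196.28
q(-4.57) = 162.44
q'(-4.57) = -113.72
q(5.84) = -416.36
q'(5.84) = -215.30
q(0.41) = 5.26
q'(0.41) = 0.75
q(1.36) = 1.07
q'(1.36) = -11.39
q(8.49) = -1278.98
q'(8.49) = -449.85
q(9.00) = -1522.26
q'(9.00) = -504.71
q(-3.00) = 41.46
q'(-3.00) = -45.35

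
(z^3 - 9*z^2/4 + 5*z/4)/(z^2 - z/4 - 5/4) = z*(z - 1)/(z + 1)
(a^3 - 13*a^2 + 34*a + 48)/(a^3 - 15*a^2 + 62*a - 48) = (a + 1)/(a - 1)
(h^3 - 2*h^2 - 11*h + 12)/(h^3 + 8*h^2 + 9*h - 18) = (h - 4)/(h + 6)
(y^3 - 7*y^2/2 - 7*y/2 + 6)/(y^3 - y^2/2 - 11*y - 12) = (y - 1)/(y + 2)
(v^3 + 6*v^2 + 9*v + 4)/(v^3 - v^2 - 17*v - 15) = (v^2 + 5*v + 4)/(v^2 - 2*v - 15)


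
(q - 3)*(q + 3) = q^2 - 9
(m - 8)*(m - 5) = m^2 - 13*m + 40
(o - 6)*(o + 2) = o^2 - 4*o - 12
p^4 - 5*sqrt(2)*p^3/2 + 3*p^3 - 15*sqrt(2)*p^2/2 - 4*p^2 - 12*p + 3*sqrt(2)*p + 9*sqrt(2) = (p + 3)*(p - 3*sqrt(2))*(p - sqrt(2)/2)*(p + sqrt(2))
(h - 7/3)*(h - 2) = h^2 - 13*h/3 + 14/3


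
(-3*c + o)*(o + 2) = -3*c*o - 6*c + o^2 + 2*o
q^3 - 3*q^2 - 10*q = q*(q - 5)*(q + 2)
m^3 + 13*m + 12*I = (m - 4*I)*(m + I)*(m + 3*I)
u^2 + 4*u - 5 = (u - 1)*(u + 5)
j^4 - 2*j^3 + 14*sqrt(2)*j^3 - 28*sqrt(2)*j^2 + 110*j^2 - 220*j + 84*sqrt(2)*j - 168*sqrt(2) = (j - 2)*(j + sqrt(2))*(j + 6*sqrt(2))*(j + 7*sqrt(2))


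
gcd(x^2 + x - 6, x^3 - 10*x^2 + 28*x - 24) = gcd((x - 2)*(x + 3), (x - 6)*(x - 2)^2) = x - 2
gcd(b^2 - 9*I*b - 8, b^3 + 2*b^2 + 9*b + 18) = 1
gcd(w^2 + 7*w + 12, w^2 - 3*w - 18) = w + 3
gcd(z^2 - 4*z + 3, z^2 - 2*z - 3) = z - 3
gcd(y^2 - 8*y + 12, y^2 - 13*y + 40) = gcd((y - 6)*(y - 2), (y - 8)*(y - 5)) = 1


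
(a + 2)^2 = a^2 + 4*a + 4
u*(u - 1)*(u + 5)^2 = u^4 + 9*u^3 + 15*u^2 - 25*u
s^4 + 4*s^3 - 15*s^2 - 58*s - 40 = (s - 4)*(s + 1)*(s + 2)*(s + 5)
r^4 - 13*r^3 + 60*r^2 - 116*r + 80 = (r - 5)*(r - 4)*(r - 2)^2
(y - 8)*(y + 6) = y^2 - 2*y - 48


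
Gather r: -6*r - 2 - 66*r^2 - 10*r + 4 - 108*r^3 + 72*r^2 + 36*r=-108*r^3 + 6*r^2 + 20*r + 2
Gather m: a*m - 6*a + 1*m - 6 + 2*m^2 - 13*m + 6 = -6*a + 2*m^2 + m*(a - 12)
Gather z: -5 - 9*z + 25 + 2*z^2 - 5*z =2*z^2 - 14*z + 20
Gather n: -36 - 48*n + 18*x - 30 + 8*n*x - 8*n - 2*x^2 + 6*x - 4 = n*(8*x - 56) - 2*x^2 + 24*x - 70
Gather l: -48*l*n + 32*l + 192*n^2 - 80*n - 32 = l*(32 - 48*n) + 192*n^2 - 80*n - 32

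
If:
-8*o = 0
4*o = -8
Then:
No Solution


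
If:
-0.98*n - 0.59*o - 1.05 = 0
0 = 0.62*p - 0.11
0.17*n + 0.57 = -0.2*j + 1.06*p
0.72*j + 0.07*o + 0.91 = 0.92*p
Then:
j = -1.03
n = -1.03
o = -0.06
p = 0.18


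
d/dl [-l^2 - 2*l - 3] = -2*l - 2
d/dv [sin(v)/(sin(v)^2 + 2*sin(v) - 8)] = (cos(v)^2 - 9)*cos(v)/((sin(v) - 2)^2*(sin(v) + 4)^2)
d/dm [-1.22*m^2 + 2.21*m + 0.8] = 2.21 - 2.44*m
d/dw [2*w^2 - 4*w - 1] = 4*w - 4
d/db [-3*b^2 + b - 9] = 1 - 6*b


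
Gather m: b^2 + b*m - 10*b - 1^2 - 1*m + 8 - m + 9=b^2 - 10*b + m*(b - 2) + 16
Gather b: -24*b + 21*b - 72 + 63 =-3*b - 9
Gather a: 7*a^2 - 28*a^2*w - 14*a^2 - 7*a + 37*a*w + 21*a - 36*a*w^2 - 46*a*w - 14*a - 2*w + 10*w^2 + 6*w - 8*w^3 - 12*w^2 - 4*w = a^2*(-28*w - 7) + a*(-36*w^2 - 9*w) - 8*w^3 - 2*w^2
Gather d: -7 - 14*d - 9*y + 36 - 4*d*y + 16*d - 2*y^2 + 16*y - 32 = d*(2 - 4*y) - 2*y^2 + 7*y - 3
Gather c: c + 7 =c + 7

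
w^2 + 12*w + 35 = (w + 5)*(w + 7)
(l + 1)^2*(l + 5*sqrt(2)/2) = l^3 + 2*l^2 + 5*sqrt(2)*l^2/2 + l + 5*sqrt(2)*l + 5*sqrt(2)/2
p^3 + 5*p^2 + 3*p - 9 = (p - 1)*(p + 3)^2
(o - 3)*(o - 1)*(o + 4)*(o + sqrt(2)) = o^4 + sqrt(2)*o^3 - 13*o^2 - 13*sqrt(2)*o + 12*o + 12*sqrt(2)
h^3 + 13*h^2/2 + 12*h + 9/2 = (h + 1/2)*(h + 3)^2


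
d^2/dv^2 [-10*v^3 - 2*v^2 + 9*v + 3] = -60*v - 4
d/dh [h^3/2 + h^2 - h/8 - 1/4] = 3*h^2/2 + 2*h - 1/8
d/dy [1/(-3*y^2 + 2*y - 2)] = 2*(3*y - 1)/(3*y^2 - 2*y + 2)^2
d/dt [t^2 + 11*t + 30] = 2*t + 11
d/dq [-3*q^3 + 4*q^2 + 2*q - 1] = -9*q^2 + 8*q + 2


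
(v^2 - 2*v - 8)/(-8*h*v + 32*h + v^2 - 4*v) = (v + 2)/(-8*h + v)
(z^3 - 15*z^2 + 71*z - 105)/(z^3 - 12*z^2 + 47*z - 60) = (z - 7)/(z - 4)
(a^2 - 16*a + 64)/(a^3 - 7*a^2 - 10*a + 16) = (a - 8)/(a^2 + a - 2)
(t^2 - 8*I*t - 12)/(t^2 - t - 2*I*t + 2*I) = (t - 6*I)/(t - 1)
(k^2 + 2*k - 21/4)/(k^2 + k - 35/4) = (2*k - 3)/(2*k - 5)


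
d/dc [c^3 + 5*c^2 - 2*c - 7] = 3*c^2 + 10*c - 2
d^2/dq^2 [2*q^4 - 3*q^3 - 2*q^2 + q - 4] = 24*q^2 - 18*q - 4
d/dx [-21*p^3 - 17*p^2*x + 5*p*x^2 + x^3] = -17*p^2 + 10*p*x + 3*x^2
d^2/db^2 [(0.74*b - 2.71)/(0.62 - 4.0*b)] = 83.0496/(4.0*b - 0.62)^3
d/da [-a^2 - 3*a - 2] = -2*a - 3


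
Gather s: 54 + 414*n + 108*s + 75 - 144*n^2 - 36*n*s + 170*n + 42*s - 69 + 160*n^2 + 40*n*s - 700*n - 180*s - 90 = 16*n^2 - 116*n + s*(4*n - 30) - 30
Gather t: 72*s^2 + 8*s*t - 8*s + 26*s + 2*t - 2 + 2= 72*s^2 + 18*s + t*(8*s + 2)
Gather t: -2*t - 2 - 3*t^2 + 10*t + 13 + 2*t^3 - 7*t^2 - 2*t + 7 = 2*t^3 - 10*t^2 + 6*t + 18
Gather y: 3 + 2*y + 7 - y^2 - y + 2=-y^2 + y + 12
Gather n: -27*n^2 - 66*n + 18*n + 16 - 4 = -27*n^2 - 48*n + 12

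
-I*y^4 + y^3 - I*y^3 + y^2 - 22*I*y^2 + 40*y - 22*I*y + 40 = (y - 5*I)*(y + 2*I)*(y + 4*I)*(-I*y - I)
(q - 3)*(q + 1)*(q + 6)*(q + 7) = q^4 + 11*q^3 + 13*q^2 - 123*q - 126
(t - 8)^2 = t^2 - 16*t + 64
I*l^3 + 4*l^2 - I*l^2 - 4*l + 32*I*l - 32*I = (l - 8*I)*(l + 4*I)*(I*l - I)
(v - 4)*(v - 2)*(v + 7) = v^3 + v^2 - 34*v + 56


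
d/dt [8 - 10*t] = -10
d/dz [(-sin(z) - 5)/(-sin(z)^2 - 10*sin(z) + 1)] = (-10*sin(z) + cos(z)^2 - 52)*cos(z)/(10*sin(z) - cos(z)^2)^2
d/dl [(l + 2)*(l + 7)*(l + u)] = 3*l^2 + 2*l*u + 18*l + 9*u + 14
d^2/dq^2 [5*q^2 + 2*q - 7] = 10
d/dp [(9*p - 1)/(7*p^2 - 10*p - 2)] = 7*(-9*p^2 + 2*p - 4)/(49*p^4 - 140*p^3 + 72*p^2 + 40*p + 4)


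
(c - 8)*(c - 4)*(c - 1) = c^3 - 13*c^2 + 44*c - 32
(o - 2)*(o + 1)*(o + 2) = o^3 + o^2 - 4*o - 4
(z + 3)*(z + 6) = z^2 + 9*z + 18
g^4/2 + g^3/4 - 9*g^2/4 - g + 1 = (g/2 + 1)*(g - 2)*(g - 1/2)*(g + 1)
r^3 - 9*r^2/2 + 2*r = r*(r - 4)*(r - 1/2)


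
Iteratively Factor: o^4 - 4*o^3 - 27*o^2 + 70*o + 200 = (o + 4)*(o^3 - 8*o^2 + 5*o + 50) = (o + 2)*(o + 4)*(o^2 - 10*o + 25) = (o - 5)*(o + 2)*(o + 4)*(o - 5)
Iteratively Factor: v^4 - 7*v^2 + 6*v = (v + 3)*(v^3 - 3*v^2 + 2*v) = (v - 2)*(v + 3)*(v^2 - v) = v*(v - 2)*(v + 3)*(v - 1)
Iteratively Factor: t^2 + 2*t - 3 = (t - 1)*(t + 3)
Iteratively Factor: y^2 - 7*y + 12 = (y - 4)*(y - 3)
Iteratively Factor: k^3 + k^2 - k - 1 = (k + 1)*(k^2 - 1) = (k - 1)*(k + 1)*(k + 1)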